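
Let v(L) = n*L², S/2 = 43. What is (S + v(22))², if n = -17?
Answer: 66292164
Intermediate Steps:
S = 86 (S = 2*43 = 86)
v(L) = -17*L²
(S + v(22))² = (86 - 17*22²)² = (86 - 17*484)² = (86 - 8228)² = (-8142)² = 66292164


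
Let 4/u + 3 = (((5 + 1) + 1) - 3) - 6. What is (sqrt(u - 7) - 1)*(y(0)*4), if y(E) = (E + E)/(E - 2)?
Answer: 0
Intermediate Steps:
y(E) = 2*E/(-2 + E) (y(E) = (2*E)/(-2 + E) = 2*E/(-2 + E))
u = -4/5 (u = 4/(-3 + ((((5 + 1) + 1) - 3) - 6)) = 4/(-3 + (((6 + 1) - 3) - 6)) = 4/(-3 + ((7 - 3) - 6)) = 4/(-3 + (4 - 6)) = 4/(-3 - 2) = 4/(-5) = 4*(-1/5) = -4/5 ≈ -0.80000)
(sqrt(u - 7) - 1)*(y(0)*4) = (sqrt(-4/5 - 7) - 1)*((2*0/(-2 + 0))*4) = (sqrt(-39/5) - 1)*((2*0/(-2))*4) = (I*sqrt(195)/5 - 1)*((2*0*(-1/2))*4) = (-1 + I*sqrt(195)/5)*(0*4) = (-1 + I*sqrt(195)/5)*0 = 0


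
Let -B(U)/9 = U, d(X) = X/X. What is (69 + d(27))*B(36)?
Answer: -22680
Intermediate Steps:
d(X) = 1
B(U) = -9*U
(69 + d(27))*B(36) = (69 + 1)*(-9*36) = 70*(-324) = -22680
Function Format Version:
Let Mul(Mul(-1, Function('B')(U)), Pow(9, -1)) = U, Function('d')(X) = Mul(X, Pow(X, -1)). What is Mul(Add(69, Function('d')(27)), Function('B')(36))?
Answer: -22680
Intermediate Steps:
Function('d')(X) = 1
Function('B')(U) = Mul(-9, U)
Mul(Add(69, Function('d')(27)), Function('B')(36)) = Mul(Add(69, 1), Mul(-9, 36)) = Mul(70, -324) = -22680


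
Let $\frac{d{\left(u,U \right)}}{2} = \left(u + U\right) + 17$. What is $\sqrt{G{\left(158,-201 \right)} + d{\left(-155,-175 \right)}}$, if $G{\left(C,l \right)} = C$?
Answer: $6 i \sqrt{13} \approx 21.633 i$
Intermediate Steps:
$d{\left(u,U \right)} = 34 + 2 U + 2 u$ ($d{\left(u,U \right)} = 2 \left(\left(u + U\right) + 17\right) = 2 \left(\left(U + u\right) + 17\right) = 2 \left(17 + U + u\right) = 34 + 2 U + 2 u$)
$\sqrt{G{\left(158,-201 \right)} + d{\left(-155,-175 \right)}} = \sqrt{158 + \left(34 + 2 \left(-175\right) + 2 \left(-155\right)\right)} = \sqrt{158 - 626} = \sqrt{-468} = 6 i \sqrt{13}$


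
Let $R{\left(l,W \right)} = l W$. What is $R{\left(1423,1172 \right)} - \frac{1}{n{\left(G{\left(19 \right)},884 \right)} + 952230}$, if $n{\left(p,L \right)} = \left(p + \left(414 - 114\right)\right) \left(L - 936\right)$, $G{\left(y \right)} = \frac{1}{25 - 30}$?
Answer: $\frac{7810438234707}{4683202} \approx 1.6678 \cdot 10^{6}$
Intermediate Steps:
$G{\left(y \right)} = - \frac{1}{5}$ ($G{\left(y \right)} = \frac{1}{-5} = - \frac{1}{5}$)
$n{\left(p,L \right)} = \left(-936 + L\right) \left(300 + p\right)$ ($n{\left(p,L \right)} = \left(p + 300\right) \left(-936 + L\right) = \left(300 + p\right) \left(-936 + L\right) = \left(-936 + L\right) \left(300 + p\right)$)
$R{\left(l,W \right)} = W l$
$R{\left(1423,1172 \right)} - \frac{1}{n{\left(G{\left(19 \right)},884 \right)} + 952230} = 1172 \cdot 1423 - \frac{1}{\left(-280800 - - \frac{936}{5} + 300 \cdot 884 + 884 \left(- \frac{1}{5}\right)\right) + 952230} = 1667756 - \frac{1}{\left(-280800 + \frac{936}{5} + 265200 - \frac{884}{5}\right) + 952230} = 1667756 - \frac{1}{- \frac{77948}{5} + 952230} = 1667756 - \frac{1}{\frac{4683202}{5}} = 1667756 - \frac{5}{4683202} = \frac{7810438234707}{4683202}$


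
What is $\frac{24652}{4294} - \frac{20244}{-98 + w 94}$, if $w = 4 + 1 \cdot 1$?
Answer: $- \frac{3239883}{66557} \approx -48.678$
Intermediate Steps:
$w = 5$ ($w = 4 + 1 = 5$)
$\frac{24652}{4294} - \frac{20244}{-98 + w 94} = \frac{24652}{4294} - \frac{20244}{-98 + 5 \cdot 94} = 24652 \cdot \frac{1}{4294} - \frac{20244}{-98 + 470} = \frac{12326}{2147} - \frac{20244}{372} = \frac{12326}{2147} - \frac{1687}{31} = - \frac{3239883}{66557}$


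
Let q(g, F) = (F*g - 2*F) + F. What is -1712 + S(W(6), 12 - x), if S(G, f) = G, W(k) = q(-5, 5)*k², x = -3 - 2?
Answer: -2792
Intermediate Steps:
q(g, F) = -F + F*g (q(g, F) = (-2*F + F*g) + F = -F + F*g)
x = -5
W(k) = -30*k² (W(k) = (5*(-1 - 5))*k² = (5*(-6))*k² = -30*k²)
-1712 + S(W(6), 12 - x) = -1712 - 30*6² = -1712 - 30*36 = -1712 - 1080 = -2792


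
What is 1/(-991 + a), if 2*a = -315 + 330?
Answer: -2/1967 ≈ -0.0010168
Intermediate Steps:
a = 15/2 (a = (-315 + 330)/2 = (1/2)*15 = 15/2 ≈ 7.5000)
1/(-991 + a) = 1/(-991 + 15/2) = 1/(-1967/2) = -2/1967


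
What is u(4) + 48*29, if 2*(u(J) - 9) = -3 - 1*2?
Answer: 2797/2 ≈ 1398.5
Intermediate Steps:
u(J) = 13/2 (u(J) = 9 + (-3 - 1*2)/2 = 9 + (-3 - 2)/2 = 9 + (½)*(-5) = 9 - 5/2 = 13/2)
u(4) + 48*29 = 13/2 + 48*29 = 13/2 + 1392 = 2797/2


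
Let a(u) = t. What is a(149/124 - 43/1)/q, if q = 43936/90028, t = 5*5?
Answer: 562675/10984 ≈ 51.227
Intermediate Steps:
t = 25
a(u) = 25
q = 10984/22507 (q = 43936*(1/90028) = 10984/22507 ≈ 0.48803)
a(149/124 - 43/1)/q = 25/(10984/22507) = 25*(22507/10984) = 562675/10984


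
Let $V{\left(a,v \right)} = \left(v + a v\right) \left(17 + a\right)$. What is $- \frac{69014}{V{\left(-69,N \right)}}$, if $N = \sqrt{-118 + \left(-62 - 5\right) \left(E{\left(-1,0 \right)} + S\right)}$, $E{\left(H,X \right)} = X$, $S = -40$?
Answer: $- \frac{34507 \sqrt{2562}}{4529616} \approx -0.3856$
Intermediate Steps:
$N = \sqrt{2562}$ ($N = \sqrt{-118 + \left(-62 - 5\right) \left(0 - 40\right)} = \sqrt{-118 - -2680} = \sqrt{-118 + 2680} = \sqrt{2562} \approx 50.616$)
$V{\left(a,v \right)} = \left(17 + a\right) \left(v + a v\right)$
$- \frac{69014}{V{\left(-69,N \right)}} = - \frac{69014}{\sqrt{2562} \left(17 + \left(-69\right)^{2} + 18 \left(-69\right)\right)} = - \frac{69014}{\sqrt{2562} \left(17 + 4761 - 1242\right)} = - \frac{69014}{\sqrt{2562} \cdot 3536} = - \frac{69014}{3536 \sqrt{2562}} = - 69014 \frac{\sqrt{2562}}{9059232} = - \frac{34507 \sqrt{2562}}{4529616}$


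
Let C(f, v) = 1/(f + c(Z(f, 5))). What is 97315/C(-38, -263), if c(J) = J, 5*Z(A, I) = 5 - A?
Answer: -2861061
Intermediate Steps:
Z(A, I) = 1 - A/5 (Z(A, I) = (5 - A)/5 = 1 - A/5)
C(f, v) = 1/(1 + 4*f/5) (C(f, v) = 1/(f + (1 - f/5)) = 1/(1 + 4*f/5))
97315/C(-38, -263) = 97315/((5/(5 + 4*(-38)))) = 97315/((5/(5 - 152))) = 97315/((5/(-147))) = 97315/((5*(-1/147))) = 97315/(-5/147) = 97315*(-147/5) = -2861061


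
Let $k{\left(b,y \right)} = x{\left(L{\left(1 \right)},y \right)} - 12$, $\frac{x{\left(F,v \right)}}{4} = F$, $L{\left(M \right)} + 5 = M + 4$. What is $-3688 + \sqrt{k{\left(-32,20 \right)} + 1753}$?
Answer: $-3688 + \sqrt{1741} \approx -3646.3$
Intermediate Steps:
$L{\left(M \right)} = -1 + M$ ($L{\left(M \right)} = -5 + \left(M + 4\right) = -5 + \left(4 + M\right) = -1 + M$)
$x{\left(F,v \right)} = 4 F$
$k{\left(b,y \right)} = -12$ ($k{\left(b,y \right)} = 4 \left(-1 + 1\right) - 12 = 4 \cdot 0 - 12 = 0 - 12 = -12$)
$-3688 + \sqrt{k{\left(-32,20 \right)} + 1753} = -3688 + \sqrt{-12 + 1753} = -3688 + \sqrt{1741}$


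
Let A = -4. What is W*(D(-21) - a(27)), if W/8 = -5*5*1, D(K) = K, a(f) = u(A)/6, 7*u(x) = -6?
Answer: 29200/7 ≈ 4171.4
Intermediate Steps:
u(x) = -6/7 (u(x) = (⅐)*(-6) = -6/7)
a(f) = -⅐ (a(f) = -6/7/6 = -6/7*⅙ = -⅐)
W = -200 (W = 8*(-5*5*1) = 8*(-25*1) = 8*(-25) = -200)
W*(D(-21) - a(27)) = -200*(-21 - 1*(-⅐)) = -200*(-21 + ⅐) = -200*(-146/7) = 29200/7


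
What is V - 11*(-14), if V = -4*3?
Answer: 142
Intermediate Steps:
V = -12
V - 11*(-14) = -12 - 11*(-14) = -12 + 154 = 142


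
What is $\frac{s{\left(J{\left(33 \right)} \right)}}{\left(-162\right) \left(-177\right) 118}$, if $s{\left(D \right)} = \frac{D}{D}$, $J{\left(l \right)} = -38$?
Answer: $\frac{1}{3383532} \approx 2.9555 \cdot 10^{-7}$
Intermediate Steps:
$s{\left(D \right)} = 1$
$\frac{s{\left(J{\left(33 \right)} \right)}}{\left(-162\right) \left(-177\right) 118} = 1 \frac{1}{\left(-162\right) \left(-177\right) 118} = 1 \frac{1}{28674 \cdot 118} = 1 \cdot \frac{1}{3383532} = \frac{1}{3383532}$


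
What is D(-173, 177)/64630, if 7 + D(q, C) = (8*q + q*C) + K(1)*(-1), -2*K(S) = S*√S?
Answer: -64023/129260 ≈ -0.49530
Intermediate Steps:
K(S) = -S^(3/2)/2 (K(S) = -S*√S/2 = -S^(3/2)/2)
D(q, C) = -13/2 + 8*q + C*q (D(q, C) = -7 + ((8*q + q*C) - 1^(3/2)/2*(-1)) = -7 + ((8*q + C*q) - ½*1*(-1)) = -7 + ((8*q + C*q) - ½*(-1)) = -7 + ((8*q + C*q) + ½) = -7 + (½ + 8*q + C*q) = -13/2 + 8*q + C*q)
D(-173, 177)/64630 = (-13/2 + 8*(-173) + 177*(-173))/64630 = (-13/2 - 1384 - 30621)*(1/64630) = -64023/2*1/64630 = -64023/129260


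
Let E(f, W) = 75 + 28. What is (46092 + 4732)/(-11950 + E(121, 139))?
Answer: -50824/11847 ≈ -4.2900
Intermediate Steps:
E(f, W) = 103
(46092 + 4732)/(-11950 + E(121, 139)) = (46092 + 4732)/(-11950 + 103) = 50824/(-11847) = 50824*(-1/11847) = -50824/11847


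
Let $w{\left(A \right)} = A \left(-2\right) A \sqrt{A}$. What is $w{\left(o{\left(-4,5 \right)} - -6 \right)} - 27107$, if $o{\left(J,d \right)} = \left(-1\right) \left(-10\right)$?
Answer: $-29155$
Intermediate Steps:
$o{\left(J,d \right)} = 10$
$w{\left(A \right)} = - 2 A^{\frac{5}{2}}$ ($w{\left(A \right)} = - 2 A A^{\frac{3}{2}} = - 2 A^{\frac{5}{2}}$)
$w{\left(o{\left(-4,5 \right)} - -6 \right)} - 27107 = - 2 \left(10 - -6\right)^{\frac{5}{2}} - 27107 = - 2 \left(10 + 6\right)^{\frac{5}{2}} - 27107 = - 2 \cdot 16^{\frac{5}{2}} - 27107 = \left(-2\right) 1024 - 27107 = -2048 - 27107 = -29155$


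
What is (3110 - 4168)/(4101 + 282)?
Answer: -1058/4383 ≈ -0.24139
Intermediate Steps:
(3110 - 4168)/(4101 + 282) = -1058/4383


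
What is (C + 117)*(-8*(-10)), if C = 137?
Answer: 20320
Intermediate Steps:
(C + 117)*(-8*(-10)) = (137 + 117)*(-8*(-10)) = 254*80 = 20320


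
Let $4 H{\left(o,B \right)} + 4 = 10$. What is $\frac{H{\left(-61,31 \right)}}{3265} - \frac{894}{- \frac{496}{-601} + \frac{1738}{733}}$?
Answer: $- \frac{1285874066871}{4597466090} \approx -279.69$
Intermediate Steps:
$H{\left(o,B \right)} = \frac{3}{2}$ ($H{\left(o,B \right)} = -1 + \frac{1}{4} \cdot 10 = -1 + \frac{5}{2} = \frac{3}{2}$)
$\frac{H{\left(-61,31 \right)}}{3265} - \frac{894}{- \frac{496}{-601} + \frac{1738}{733}} = \frac{3}{2 \cdot 3265} - \frac{894}{- \frac{496}{-601} + \frac{1738}{733}} = \frac{3}{2} \cdot \frac{1}{3265} - \frac{894}{\left(-496\right) \left(- \frac{1}{601}\right) + 1738 \cdot \frac{1}{733}} = \frac{3}{6530} - \frac{894}{\frac{496}{601} + \frac{1738}{733}} = \frac{3}{6530} - \frac{894}{\frac{1408106}{440533}} = \frac{3}{6530} - \frac{196918251}{704053} = - \frac{1285874066871}{4597466090}$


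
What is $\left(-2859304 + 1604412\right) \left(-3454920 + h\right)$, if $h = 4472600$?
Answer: $-1277078490560$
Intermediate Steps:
$\left(-2859304 + 1604412\right) \left(-3454920 + h\right) = \left(-2859304 + 1604412\right) \left(-3454920 + 4472600\right) = \left(-1254892\right) 1017680 = -1277078490560$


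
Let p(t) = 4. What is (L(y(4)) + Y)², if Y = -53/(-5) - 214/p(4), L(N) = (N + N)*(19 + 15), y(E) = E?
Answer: 5248681/100 ≈ 52487.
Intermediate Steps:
L(N) = 68*N (L(N) = (2*N)*34 = 68*N)
Y = -429/10 (Y = -53/(-5) - 214/4 = -53*(-⅕) - 214*¼ = 53/5 - 107/2 = -429/10 ≈ -42.900)
(L(y(4)) + Y)² = (68*4 - 429/10)² = (272 - 429/10)² = (2291/10)² = 5248681/100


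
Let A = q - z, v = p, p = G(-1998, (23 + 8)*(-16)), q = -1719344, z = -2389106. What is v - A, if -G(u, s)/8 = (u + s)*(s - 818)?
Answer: -26886690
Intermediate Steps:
G(u, s) = -8*(-818 + s)*(s + u) (G(u, s) = -8*(u + s)*(s - 818) = -8*(s + u)*(-818 + s) = -8*(-818 + s)*(s + u))
p = -26216928 (p = -8*256*(23 + 8)² + 6544*((23 + 8)*(-16)) + 6544*(-1998) - 8*(23 + 8)*(-16)*(-1998) = -8*(31*(-16))² + 6544*(31*(-16)) - 13074912 - 8*31*(-16)*(-1998) = -8*(-496)² + 6544*(-496) - 13074912 - 8*(-496)*(-1998) = -8*246016 - 3245824 - 13074912 - 7928064 = -1968128 - 3245824 - 13074912 - 7928064 = -26216928)
v = -26216928
A = 669762 (A = -1719344 - 1*(-2389106) = -1719344 + 2389106 = 669762)
v - A = -26216928 - 1*669762 = -26216928 - 669762 = -26886690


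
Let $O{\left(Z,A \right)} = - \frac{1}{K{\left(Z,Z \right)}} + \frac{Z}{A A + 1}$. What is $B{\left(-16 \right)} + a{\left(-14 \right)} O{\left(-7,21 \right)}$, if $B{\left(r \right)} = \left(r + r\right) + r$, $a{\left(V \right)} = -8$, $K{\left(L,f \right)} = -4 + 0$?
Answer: $- \frac{11022}{221} \approx -49.873$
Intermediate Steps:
$K{\left(L,f \right)} = -4$
$O{\left(Z,A \right)} = \frac{1}{4} + \frac{Z}{1 + A^{2}}$ ($O{\left(Z,A \right)} = - \frac{1}{-4} + \frac{Z}{A A + 1} = \left(-1\right) \left(- \frac{1}{4}\right) + \frac{Z}{A^{2} + 1} = \frac{1}{4} + \frac{Z}{1 + A^{2}}$)
$B{\left(r \right)} = 3 r$ ($B{\left(r \right)} = 2 r + r = 3 r$)
$B{\left(-16 \right)} + a{\left(-14 \right)} O{\left(-7,21 \right)} = 3 \left(-16\right) - 8 \frac{1 + 21^{2} + 4 \left(-7\right)}{4 \left(1 + 21^{2}\right)} = -48 - 8 \frac{1 + 441 - 28}{4 \left(1 + 441\right)} = -48 - 8 \cdot \frac{1}{4} \cdot \frac{1}{442} \cdot 414 = -48 - \frac{414}{221} = - \frac{11022}{221}$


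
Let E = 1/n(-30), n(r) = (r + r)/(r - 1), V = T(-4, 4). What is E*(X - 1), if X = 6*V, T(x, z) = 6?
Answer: 217/12 ≈ 18.083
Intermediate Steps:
V = 6
n(r) = 2*r/(-1 + r) (n(r) = (2*r)/(-1 + r) = 2*r/(-1 + r))
X = 36 (X = 6*6 = 36)
E = 31/60 (E = 1/(2*(-30)/(-1 - 30)) = 1/(2*(-30)/(-31)) = 1/(2*(-30)*(-1/31)) = 1/(60/31) = 31/60 ≈ 0.51667)
E*(X - 1) = 31*(36 - 1)/60 = (31/60)*35 = 217/12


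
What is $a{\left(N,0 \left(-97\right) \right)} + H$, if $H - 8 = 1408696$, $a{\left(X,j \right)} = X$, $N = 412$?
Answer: $1409116$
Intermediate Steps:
$H = 1408704$ ($H = 8 + 1408696 = 1408704$)
$a{\left(N,0 \left(-97\right) \right)} + H = 412 + 1408704 = 1409116$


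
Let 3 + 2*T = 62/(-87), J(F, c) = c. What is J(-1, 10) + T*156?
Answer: -8108/29 ≈ -279.59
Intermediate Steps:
T = -323/174 (T = -3/2 + (62/(-87))/2 = -3/2 + (62*(-1/87))/2 = -3/2 + (1/2)*(-62/87) = -3/2 - 31/87 = -323/174 ≈ -1.8563)
J(-1, 10) + T*156 = 10 - 323/174*156 = 10 - 8398/29 = -8108/29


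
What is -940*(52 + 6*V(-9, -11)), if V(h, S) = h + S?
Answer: 63920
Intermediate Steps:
V(h, S) = S + h
-940*(52 + 6*V(-9, -11)) = -940*(52 + 6*(-11 - 9)) = -940*(52 + 6*(-20)) = -940*(52 - 120) = -940*(-68) = 63920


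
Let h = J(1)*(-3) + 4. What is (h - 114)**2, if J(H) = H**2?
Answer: 12769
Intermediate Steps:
h = 1 (h = 1**2*(-3) + 4 = 1*(-3) + 4 = -3 + 4 = 1)
(h - 114)**2 = (1 - 114)**2 = (-113)**2 = 12769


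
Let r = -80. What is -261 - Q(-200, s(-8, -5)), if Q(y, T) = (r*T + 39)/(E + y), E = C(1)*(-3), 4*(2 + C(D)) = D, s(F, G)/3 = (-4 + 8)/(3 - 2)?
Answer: -207003/779 ≈ -265.73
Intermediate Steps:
s(F, G) = 12 (s(F, G) = 3*((-4 + 8)/(3 - 2)) = 3*(4/1) = 3*(4*1) = 3*4 = 12)
C(D) = -2 + D/4
E = 21/4 (E = (-2 + (¼)*1)*(-3) = (-2 + ¼)*(-3) = -7/4*(-3) = 21/4 ≈ 5.2500)
Q(y, T) = (39 - 80*T)/(21/4 + y) (Q(y, T) = (-80*T + 39)/(21/4 + y) = (39 - 80*T)/(21/4 + y))
-261 - Q(-200, s(-8, -5)) = -261 - 4*(39 - 80*12)/(21 + 4*(-200)) = -261 - 4*(39 - 960)/(21 - 800) = -261 - 4*(-921)/(-779) = -261 - 4*(-1)*(-921)/779 = -261 - 1*3684/779 = -261 - 3684/779 = -207003/779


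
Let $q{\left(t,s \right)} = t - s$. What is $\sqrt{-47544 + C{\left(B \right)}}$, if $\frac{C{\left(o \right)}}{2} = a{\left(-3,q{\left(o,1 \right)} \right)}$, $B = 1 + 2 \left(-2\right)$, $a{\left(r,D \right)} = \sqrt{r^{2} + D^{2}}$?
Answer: $i \sqrt{47534} \approx 218.02 i$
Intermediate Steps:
$a{\left(r,D \right)} = \sqrt{D^{2} + r^{2}}$
$B = -3$ ($B = 1 - 4 = -3$)
$C{\left(o \right)} = 2 \sqrt{9 + \left(-1 + o\right)^{2}}$ ($C{\left(o \right)} = 2 \sqrt{\left(o - 1\right)^{2} + \left(-3\right)^{2}} = 2 \sqrt{\left(o - 1\right)^{2} + 9} = 2 \sqrt{\left(-1 + o\right)^{2} + 9} = 2 \sqrt{9 + \left(-1 + o\right)^{2}}$)
$\sqrt{-47544 + C{\left(B \right)}} = \sqrt{-47544 + 2 \sqrt{9 + \left(-1 - 3\right)^{2}}} = \sqrt{-47544 + 2 \sqrt{9 + \left(-4\right)^{2}}} = \sqrt{-47544 + 2 \sqrt{9 + 16}} = \sqrt{-47544 + 2 \sqrt{25}} = \sqrt{-47544 + 2 \cdot 5} = \sqrt{-47544 + 10} = \sqrt{-47534} = i \sqrt{47534}$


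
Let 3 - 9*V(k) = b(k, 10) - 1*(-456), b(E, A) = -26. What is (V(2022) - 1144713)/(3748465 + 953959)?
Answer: -2575711/10580454 ≈ -0.24344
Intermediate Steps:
V(k) = -427/9 (V(k) = ⅓ - (-26 - 1*(-456))/9 = ⅓ - (-26 + 456)/9 = ⅓ - ⅑*430 = ⅓ - 430/9 = -427/9)
(V(2022) - 1144713)/(3748465 + 953959) = (-427/9 - 1144713)/(3748465 + 953959) = -10302844/9/4702424 = -10302844/9*1/4702424 = -2575711/10580454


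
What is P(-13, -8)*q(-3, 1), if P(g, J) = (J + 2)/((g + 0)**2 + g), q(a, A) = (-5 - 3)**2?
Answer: -32/13 ≈ -2.4615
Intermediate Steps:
q(a, A) = 64 (q(a, A) = (-8)**2 = 64)
P(g, J) = (2 + J)/(g + g**2) (P(g, J) = (2 + J)/(g**2 + g) = (2 + J)/(g + g**2))
P(-13, -8)*q(-3, 1) = ((2 - 8)/((-13)*(1 - 13)))*64 = -1/13*(-6)/(-12)*64 = -1/13*(-1/12)*(-6)*64 = -1/26*64 = -32/13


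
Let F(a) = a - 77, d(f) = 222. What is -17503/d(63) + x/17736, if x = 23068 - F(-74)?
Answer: -50879765/656232 ≈ -77.533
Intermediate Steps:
F(a) = -77 + a
x = 23219 (x = 23068 - (-77 - 74) = 23068 - 1*(-151) = 23068 + 151 = 23219)
-17503/d(63) + x/17736 = -17503/222 + 23219/17736 = -50879765/656232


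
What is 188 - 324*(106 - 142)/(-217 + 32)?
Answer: 23116/185 ≈ 124.95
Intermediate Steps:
188 - 324*(106 - 142)/(-217 + 32) = 188 - (-11664)/(-185) = 188 - (-11664)*(-1)/185 = 188 - 324*36/185 = 188 - 11664/185 = 23116/185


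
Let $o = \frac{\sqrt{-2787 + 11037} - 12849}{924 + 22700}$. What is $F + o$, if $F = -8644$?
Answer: $- \frac{204218705}{23624} + \frac{5 \sqrt{330}}{23624} \approx -8644.5$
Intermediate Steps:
$o = - \frac{12849}{23624} + \frac{5 \sqrt{330}}{23624}$ ($o = \frac{\sqrt{8250} - 12849}{23624} = \left(5 \sqrt{330} - 12849\right) \frac{1}{23624} = \left(-12849 + 5 \sqrt{330}\right) \frac{1}{23624} = - \frac{12849}{23624} + \frac{5 \sqrt{330}}{23624} \approx -0.54005$)
$F + o = -8644 - \left(\frac{12849}{23624} - \frac{5 \sqrt{330}}{23624}\right) = - \frac{204218705}{23624} + \frac{5 \sqrt{330}}{23624}$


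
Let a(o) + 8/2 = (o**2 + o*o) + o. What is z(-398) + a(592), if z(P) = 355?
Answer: 701871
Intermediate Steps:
a(o) = -4 + o + 2*o**2 (a(o) = -4 + ((o**2 + o*o) + o) = -4 + ((o**2 + o**2) + o) = -4 + (2*o**2 + o) = -4 + (o + 2*o**2) = -4 + o + 2*o**2)
z(-398) + a(592) = 355 + (-4 + 592 + 2*592**2) = 355 + (-4 + 592 + 2*350464) = 355 + (-4 + 592 + 700928) = 355 + 701516 = 701871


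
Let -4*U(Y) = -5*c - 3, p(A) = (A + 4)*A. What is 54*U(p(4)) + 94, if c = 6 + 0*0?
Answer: 1079/2 ≈ 539.50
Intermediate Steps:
p(A) = A*(4 + A) (p(A) = (4 + A)*A = A*(4 + A))
c = 6 (c = 6 + 0 = 6)
U(Y) = 33/4 (U(Y) = -(-5*6 - 3)/4 = -(-30 - 3)/4 = -¼*(-33) = 33/4)
54*U(p(4)) + 94 = 54*(33/4) + 94 = 891/2 + 94 = 1079/2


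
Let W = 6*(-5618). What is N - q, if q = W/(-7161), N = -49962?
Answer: -119270530/2387 ≈ -49967.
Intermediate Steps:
W = -33708
q = 11236/2387 (q = -33708/(-7161) = -33708*(-1/7161) = 11236/2387 ≈ 4.7072)
N - q = -49962 - 1*11236/2387 = -49962 - 11236/2387 = -119270530/2387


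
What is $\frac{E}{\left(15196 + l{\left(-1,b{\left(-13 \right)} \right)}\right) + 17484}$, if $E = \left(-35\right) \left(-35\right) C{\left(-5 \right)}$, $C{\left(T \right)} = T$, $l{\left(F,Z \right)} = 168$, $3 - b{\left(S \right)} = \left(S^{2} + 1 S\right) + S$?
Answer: $- \frac{6125}{32848} \approx -0.18647$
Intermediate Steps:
$b{\left(S \right)} = 3 - S^{2} - 2 S$ ($b{\left(S \right)} = 3 - \left(\left(S^{2} + 1 S\right) + S\right) = 3 - \left(\left(S^{2} + S\right) + S\right) = 3 - \left(\left(S + S^{2}\right) + S\right) = 3 - \left(S^{2} + 2 S\right) = 3 - S^{2} - 2 S$)
$E = -6125$ ($E = \left(-35\right) \left(-35\right) \left(-5\right) = 1225 \left(-5\right) = -6125$)
$\frac{E}{\left(15196 + l{\left(-1,b{\left(-13 \right)} \right)}\right) + 17484} = - \frac{6125}{\left(15196 + 168\right) + 17484} = - \frac{6125}{15364 + 17484} = - \frac{6125}{32848}$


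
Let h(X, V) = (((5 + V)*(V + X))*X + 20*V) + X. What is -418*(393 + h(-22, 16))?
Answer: -1447534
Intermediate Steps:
h(X, V) = X + 20*V + X*(5 + V)*(V + X) (h(X, V) = (X*(5 + V)*(V + X) + 20*V) + X = (20*V + X*(5 + V)*(V + X)) + X = X + 20*V + X*(5 + V)*(V + X))
-418*(393 + h(-22, 16)) = -418*(393 + (-22 + 5*(-22)**2 + 20*16 + 16*(-22)**2 - 22*16**2 + 5*16*(-22))) = -418*(393 + (-22 + 5*484 + 320 + 16*484 - 22*256 - 1760)) = -418*(393 + (-22 + 2420 + 320 + 7744 - 5632 - 1760)) = -418*(393 + 3070) = -418*3463 = -1447534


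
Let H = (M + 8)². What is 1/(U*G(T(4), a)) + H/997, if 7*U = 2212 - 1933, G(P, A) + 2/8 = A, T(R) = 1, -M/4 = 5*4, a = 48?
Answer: 276278092/53129133 ≈ 5.2001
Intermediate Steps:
M = -80 (M = -20*4 = -4*20 = -80)
G(P, A) = -¼ + A
H = 5184 (H = (-80 + 8)² = (-72)² = 5184)
U = 279/7 (U = (2212 - 1933)/7 = (⅐)*279 = 279/7 ≈ 39.857)
1/(U*G(T(4), a)) + H/997 = 1/((279/7)*(-¼ + 48)) + 5184/997 = 7/(279*(191/4)) + 5184*(1/997) = (7/279)*(4/191) + 5184/997 = 28/53289 + 5184/997 = 276278092/53129133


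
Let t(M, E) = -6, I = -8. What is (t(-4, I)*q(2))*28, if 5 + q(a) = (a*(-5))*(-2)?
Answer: -2520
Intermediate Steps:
q(a) = -5 + 10*a (q(a) = -5 + (a*(-5))*(-2) = -5 - 5*a*(-2) = -5 + 10*a)
(t(-4, I)*q(2))*28 = -6*(-5 + 10*2)*28 = -6*(-5 + 20)*28 = -6*15*28 = -90*28 = -2520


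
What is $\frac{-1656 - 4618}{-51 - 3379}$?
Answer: $\frac{3137}{1715} \approx 1.8292$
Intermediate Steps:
$\frac{-1656 - 4618}{-51 - 3379} = - \frac{6274}{-3430} = \left(-6274\right) \left(- \frac{1}{3430}\right) = \frac{3137}{1715}$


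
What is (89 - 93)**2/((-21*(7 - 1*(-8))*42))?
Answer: -8/6615 ≈ -0.0012094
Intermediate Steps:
(89 - 93)**2/((-21*(7 - 1*(-8))*42)) = (-4)**2/((-21*(7 + 8)*42)) = 16/((-21*15*42)) = 16/((-315*42)) = 16/(-13230) = 16*(-1/13230) = -8/6615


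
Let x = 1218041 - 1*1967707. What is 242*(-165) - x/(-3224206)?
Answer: -64371647623/1612103 ≈ -39930.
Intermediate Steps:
x = -749666 (x = 1218041 - 1967707 = -749666)
242*(-165) - x/(-3224206) = 242*(-165) - (-749666)/(-3224206) = -39930 - (-749666)*(-1)/3224206 = -39930 - 1*374833/1612103 = -39930 - 374833/1612103 = -64371647623/1612103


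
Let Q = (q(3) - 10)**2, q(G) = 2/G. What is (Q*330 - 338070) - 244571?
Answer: -1661683/3 ≈ -5.5389e+5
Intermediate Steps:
Q = 784/9 (Q = (2/3 - 10)**2 = (-28/3)**2 = 784/9 ≈ 87.111)
(Q*330 - 338070) - 244571 = ((784/9)*330 - 338070) - 244571 = (86240/3 - 338070) - 244571 = -927970/3 - 244571 = -1661683/3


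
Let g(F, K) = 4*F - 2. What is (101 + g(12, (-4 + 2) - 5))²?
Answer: 21609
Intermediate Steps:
g(F, K) = -2 + 4*F
(101 + g(12, (-4 + 2) - 5))² = (101 + (-2 + 4*12))² = (101 + (-2 + 48))² = (101 + 46)² = 147² = 21609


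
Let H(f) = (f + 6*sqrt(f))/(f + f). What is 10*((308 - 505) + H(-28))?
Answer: -1965 - 15*I*sqrt(7)/7 ≈ -1965.0 - 5.6695*I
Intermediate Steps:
H(f) = (f + 6*sqrt(f))/(2*f) (H(f) = (f + 6*sqrt(f))/((2*f)) = (f + 6*sqrt(f))*(1/(2*f)) = (f + 6*sqrt(f))/(2*f))
10*((308 - 505) + H(-28)) = 10*((308 - 505) + (1/2 + 3/sqrt(-28))) = 10*(-197 + (1/2 + 3*(-I*sqrt(7)/14))) = 10*(-197 + (1/2 - 3*I*sqrt(7)/14)) = 10*(-393/2 - 3*I*sqrt(7)/14) = -1965 - 15*I*sqrt(7)/7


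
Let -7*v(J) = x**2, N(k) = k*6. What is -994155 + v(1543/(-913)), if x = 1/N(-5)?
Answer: -6263176501/6300 ≈ -9.9416e+5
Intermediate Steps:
N(k) = 6*k
x = -1/30 (x = 1/(6*(-5)) = 1/(-30) = -1/30 ≈ -0.033333)
v(J) = -1/6300 (v(J) = -(-1/30)**2/7 = -1/7*1/900 = -1/6300)
-994155 + v(1543/(-913)) = -994155 - 1/6300 = -6263176501/6300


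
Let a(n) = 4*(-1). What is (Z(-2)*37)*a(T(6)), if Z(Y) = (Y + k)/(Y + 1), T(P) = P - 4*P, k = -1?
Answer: -444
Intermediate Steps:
T(P) = -3*P
Z(Y) = (-1 + Y)/(1 + Y) (Z(Y) = (Y - 1)/(Y + 1) = (-1 + Y)/(1 + Y))
a(n) = -4
(Z(-2)*37)*a(T(6)) = (((-1 - 2)/(1 - 2))*37)*(-4) = ((-3/(-1))*37)*(-4) = (-1*(-3)*37)*(-4) = (3*37)*(-4) = 111*(-4) = -444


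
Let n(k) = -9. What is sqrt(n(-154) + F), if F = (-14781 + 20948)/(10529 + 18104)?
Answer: I*sqrt(7202058490)/28633 ≈ 2.9639*I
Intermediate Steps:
F = 6167/28633 ≈ 0.21538
sqrt(n(-154) + F) = sqrt(-9 + 6167/28633) = sqrt(-251530/28633) = I*sqrt(7202058490)/28633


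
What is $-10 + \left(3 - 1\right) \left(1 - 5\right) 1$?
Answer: $-18$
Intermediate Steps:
$-10 + \left(3 - 1\right) \left(1 - 5\right) 1 = -10 + 2 \left(-4\right) 1 = -10 - 8 = -18$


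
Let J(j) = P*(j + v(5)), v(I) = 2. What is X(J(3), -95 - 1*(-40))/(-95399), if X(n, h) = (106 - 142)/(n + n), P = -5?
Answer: -18/2384975 ≈ -7.5472e-6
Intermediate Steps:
J(j) = -10 - 5*j (J(j) = -5*(j + 2) = -5*(2 + j) = -10 - 5*j)
X(n, h) = -18/n (X(n, h) = -36*1/(2*n) = -18/n)
X(J(3), -95 - 1*(-40))/(-95399) = -18/(-10 - 5*3)/(-95399) = -18/(-10 - 15)*(-1/95399) = -18/(-25)*(-1/95399) = -18*(-1/25)*(-1/95399) = (18/25)*(-1/95399) = -18/2384975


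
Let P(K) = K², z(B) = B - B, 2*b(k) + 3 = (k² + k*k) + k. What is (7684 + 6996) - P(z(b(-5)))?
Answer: 14680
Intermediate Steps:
b(k) = -3/2 + k² + k/2 (b(k) = -3/2 + ((k² + k*k) + k)/2 = -3/2 + ((k² + k²) + k)/2 = -3/2 + (2*k² + k)/2 = -3/2 + (k + 2*k²)/2 = -3/2 + (k² + k/2) = -3/2 + k² + k/2)
z(B) = 0
(7684 + 6996) - P(z(b(-5))) = (7684 + 6996) - 1*0² = 14680 - 1*0 = 14680 + 0 = 14680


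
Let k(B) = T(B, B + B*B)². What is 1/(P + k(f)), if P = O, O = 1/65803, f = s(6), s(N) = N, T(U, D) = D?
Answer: 65803/116076493 ≈ 0.00056689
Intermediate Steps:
f = 6
k(B) = (B + B²)² (k(B) = (B + B*B)² = (B + B²)²)
O = 1/65803 ≈ 1.5197e-5
P = 1/65803 ≈ 1.5197e-5
1/(P + k(f)) = 1/(1/65803 + 6²*(1 + 6)²) = 1/(1/65803 + 36*7²) = 1/(1/65803 + 36*49) = 1/(1/65803 + 1764) = 1/(116076493/65803) = 65803/116076493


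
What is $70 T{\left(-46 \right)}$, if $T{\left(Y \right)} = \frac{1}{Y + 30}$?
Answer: $- \frac{35}{8} \approx -4.375$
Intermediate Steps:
$T{\left(Y \right)} = \frac{1}{30 + Y}$
$70 T{\left(-46 \right)} = \frac{70}{30 - 46} = \frac{70}{-16} = 70 \left(- \frac{1}{16}\right) = - \frac{35}{8}$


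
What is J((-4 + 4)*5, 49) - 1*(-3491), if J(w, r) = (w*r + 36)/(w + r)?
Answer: 171095/49 ≈ 3491.7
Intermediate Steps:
J(w, r) = (36 + r*w)/(r + w) (J(w, r) = (r*w + 36)/(r + w) = (36 + r*w)/(r + w))
J((-4 + 4)*5, 49) - 1*(-3491) = (36 + 49*((-4 + 4)*5))/(49 + (-4 + 4)*5) - 1*(-3491) = (36 + 49*(0*5))/(49 + 0*5) + 3491 = (36 + 49*0)/(49 + 0) + 3491 = (36 + 0)/49 + 3491 = (1/49)*36 + 3491 = 36/49 + 3491 = 171095/49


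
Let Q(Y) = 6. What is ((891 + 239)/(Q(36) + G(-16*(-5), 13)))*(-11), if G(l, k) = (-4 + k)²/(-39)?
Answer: -161590/51 ≈ -3168.4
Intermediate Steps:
G(l, k) = -(-4 + k)²/39 (G(l, k) = (-4 + k)²*(-1/39) = -(-4 + k)²/39)
((891 + 239)/(Q(36) + G(-16*(-5), 13)))*(-11) = ((891 + 239)/(6 - (-4 + 13)²/39))*(-11) = (1130/(6 - 1/39*9²))*(-11) = (1130/(6 - 1/39*81))*(-11) = (1130/(6 - 27/13))*(-11) = (1130/(51/13))*(-11) = (1130*(13/51))*(-11) = (14690/51)*(-11) = -161590/51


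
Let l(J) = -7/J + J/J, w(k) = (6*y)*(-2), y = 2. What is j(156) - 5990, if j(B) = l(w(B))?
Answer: -143729/24 ≈ -5988.7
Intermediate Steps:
w(k) = -24 (w(k) = (6*2)*(-2) = 12*(-2) = -24)
l(J) = 1 - 7/J (l(J) = -7/J + 1 = 1 - 7/J)
j(B) = 31/24 (j(B) = (-7 - 24)/(-24) = -1/24*(-31) = 31/24)
j(156) - 5990 = 31/24 - 5990 = -143729/24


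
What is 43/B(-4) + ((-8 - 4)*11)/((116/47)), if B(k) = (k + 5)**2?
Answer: -304/29 ≈ -10.483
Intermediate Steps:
B(k) = (5 + k)**2
43/B(-4) + ((-8 - 4)*11)/((116/47)) = 43/((5 - 4)**2) + ((-8 - 4)*11)/((116/47)) = 43/(1**2) + (-12*11)/((116*(1/47))) = 43/1 - 132/116/47 = 43*1 - 132*47/116 = 43 - 1551/29 = -304/29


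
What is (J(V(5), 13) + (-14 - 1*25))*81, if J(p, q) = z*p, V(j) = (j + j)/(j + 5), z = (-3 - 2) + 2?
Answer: -3402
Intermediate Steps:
z = -3 (z = -5 + 2 = -3)
V(j) = 2*j/(5 + j) (V(j) = (2*j)/(5 + j) = 2*j/(5 + j))
J(p, q) = -3*p
(J(V(5), 13) + (-14 - 1*25))*81 = (-6*5/(5 + 5) + (-14 - 1*25))*81 = (-6*5/10 + (-14 - 25))*81 = (-6*5/10 - 39)*81 = (-3*1 - 39)*81 = (-3 - 39)*81 = -42*81 = -3402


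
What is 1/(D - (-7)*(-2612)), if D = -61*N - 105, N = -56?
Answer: -1/14973 ≈ -6.6787e-5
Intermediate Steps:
D = 3311 (D = -61*(-56) - 105 = 3416 - 105 = 3311)
1/(D - (-7)*(-2612)) = 1/(3311 - (-7)*(-2612)) = 1/(3311 - 1*18284) = 1/(3311 - 18284) = 1/(-14973) = -1/14973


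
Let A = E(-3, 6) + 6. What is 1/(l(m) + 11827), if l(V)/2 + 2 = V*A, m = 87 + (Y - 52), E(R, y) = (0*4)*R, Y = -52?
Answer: 1/11619 ≈ 8.6066e-5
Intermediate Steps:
E(R, y) = 0 (E(R, y) = 0*R = 0)
A = 6 (A = 0 + 6 = 6)
m = -17 (m = 87 + (-52 - 52) = 87 - 104 = -17)
l(V) = -4 + 12*V (l(V) = -4 + 2*(V*6) = -4 + 2*(6*V) = -4 + 12*V)
1/(l(m) + 11827) = 1/((-4 + 12*(-17)) + 11827) = 1/((-4 - 204) + 11827) = 1/(-208 + 11827) = 1/11619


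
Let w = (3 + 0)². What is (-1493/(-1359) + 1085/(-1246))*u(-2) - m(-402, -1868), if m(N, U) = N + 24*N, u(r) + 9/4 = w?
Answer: 1080660927/107512 ≈ 10052.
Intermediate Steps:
w = 9 (w = 3² = 9)
u(r) = 27/4 (u(r) = -9/4 + 9 = 27/4)
m(N, U) = 25*N
(-1493/(-1359) + 1085/(-1246))*u(-2) - m(-402, -1868) = (-1493/(-1359) + 1085/(-1246))*(27/4) - 25*(-402) = (-1493*(-1/1359) + 1085*(-1/1246))*(27/4) - 1*(-10050) = (1493/1359 - 155/178)*(27/4) + 10050 = (55109/241902)*(27/4) + 10050 = 165327/107512 + 10050 = 1080660927/107512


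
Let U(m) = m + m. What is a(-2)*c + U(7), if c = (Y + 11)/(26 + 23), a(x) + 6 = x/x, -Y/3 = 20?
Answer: 19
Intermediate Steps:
Y = -60 (Y = -3*20 = -60)
a(x) = -5 (a(x) = -6 + x/x = -6 + 1 = -5)
U(m) = 2*m
c = -1 (c = (-60 + 11)/(26 + 23) = -49/49 = -49*1/49 = -1)
a(-2)*c + U(7) = -5*(-1) + 2*7 = 5 + 14 = 19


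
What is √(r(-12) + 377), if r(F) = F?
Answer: √365 ≈ 19.105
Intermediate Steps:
√(r(-12) + 377) = √(-12 + 377) = √365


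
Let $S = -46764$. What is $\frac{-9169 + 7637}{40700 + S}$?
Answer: $\frac{383}{1516} \approx 0.25264$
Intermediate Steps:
$\frac{-9169 + 7637}{40700 + S} = \frac{-9169 + 7637}{40700 - 46764} = - \frac{1532}{-6064} = \left(-1532\right) \left(- \frac{1}{6064}\right) = \frac{383}{1516}$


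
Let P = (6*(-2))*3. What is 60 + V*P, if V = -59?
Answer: 2184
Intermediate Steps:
P = -36 (P = -12*3 = -36)
60 + V*P = 60 - 59*(-36) = 60 + 2124 = 2184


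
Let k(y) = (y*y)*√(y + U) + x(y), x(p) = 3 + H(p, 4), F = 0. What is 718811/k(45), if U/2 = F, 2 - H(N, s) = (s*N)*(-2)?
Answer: -52473203/36878980 + 174671073*√5/7375796 ≈ 51.531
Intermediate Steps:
H(N, s) = 2 + 2*N*s (H(N, s) = 2 - s*N*(-2) = 2 - N*s*(-2) = 2 - (-2)*N*s = 2 + 2*N*s)
U = 0 (U = 2*0 = 0)
x(p) = 5 + 8*p (x(p) = 3 + (2 + 2*p*4) = 3 + (2 + 8*p) = 5 + 8*p)
k(y) = 5 + y^(5/2) + 8*y (k(y) = (y*y)*√(y + 0) + (5 + 8*y) = y²*√y + (5 + 8*y) = y^(5/2) + (5 + 8*y) = 5 + y^(5/2) + 8*y)
718811/k(45) = 718811/(5 + 45^(5/2) + 8*45) = 718811/(5 + 6075*√5 + 360) = 718811/(365 + 6075*√5)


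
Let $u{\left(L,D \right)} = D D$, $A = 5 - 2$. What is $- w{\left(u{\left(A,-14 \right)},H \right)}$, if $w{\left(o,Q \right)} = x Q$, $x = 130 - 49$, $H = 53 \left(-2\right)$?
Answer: $8586$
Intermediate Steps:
$H = -106$
$x = 81$
$A = 3$
$u{\left(L,D \right)} = D^{2}$
$w{\left(o,Q \right)} = 81 Q$
$- w{\left(u{\left(A,-14 \right)},H \right)} = - 81 \left(-106\right) = \left(-1\right) \left(-8586\right) = 8586$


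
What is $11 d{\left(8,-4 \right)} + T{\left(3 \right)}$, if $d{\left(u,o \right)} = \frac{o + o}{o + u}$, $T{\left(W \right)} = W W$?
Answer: $-13$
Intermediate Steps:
$T{\left(W \right)} = W^{2}$
$d{\left(u,o \right)} = \frac{2 o}{o + u}$
$11 d{\left(8,-4 \right)} + T{\left(3 \right)} = 11 \cdot 2 \left(-4\right) \frac{1}{-4 + 8} + 3^{2} = 11 \cdot 2 \left(-4\right) \frac{1}{4} + 9 = 11 \left(-2\right) + 9 = -22 + 9 = -13$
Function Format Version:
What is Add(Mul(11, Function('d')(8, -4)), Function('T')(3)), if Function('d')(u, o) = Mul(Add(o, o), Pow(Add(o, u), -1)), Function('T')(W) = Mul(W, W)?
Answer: -13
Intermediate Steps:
Function('T')(W) = Pow(W, 2)
Function('d')(u, o) = Mul(2, o, Pow(Add(o, u), -1)) (Function('d')(u, o) = Mul(Mul(2, o), Pow(Add(o, u), -1)) = Mul(2, o, Pow(Add(o, u), -1)))
Add(Mul(11, Function('d')(8, -4)), Function('T')(3)) = Add(Mul(11, Mul(2, -4, Pow(Add(-4, 8), -1))), Pow(3, 2)) = Add(Mul(11, Mul(2, -4, Pow(4, -1))), 9) = Add(Mul(11, Mul(2, -4, Rational(1, 4))), 9) = Add(Mul(11, -2), 9) = Add(-22, 9) = -13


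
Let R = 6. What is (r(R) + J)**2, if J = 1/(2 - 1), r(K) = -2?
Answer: 1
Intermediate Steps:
J = 1 (J = 1/1 = 1)
(r(R) + J)**2 = (-2 + 1)**2 = (-1)**2 = 1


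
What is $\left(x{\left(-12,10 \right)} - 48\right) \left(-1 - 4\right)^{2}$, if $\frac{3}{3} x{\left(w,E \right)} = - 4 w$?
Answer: $0$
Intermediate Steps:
$x{\left(w,E \right)} = - 4 w$
$\left(x{\left(-12,10 \right)} - 48\right) \left(-1 - 4\right)^{2} = \left(\left(-4\right) \left(-12\right) - 48\right) \left(-1 - 4\right)^{2} = \left(48 - 48\right) \left(-5\right)^{2} = 0 \cdot 25 = 0$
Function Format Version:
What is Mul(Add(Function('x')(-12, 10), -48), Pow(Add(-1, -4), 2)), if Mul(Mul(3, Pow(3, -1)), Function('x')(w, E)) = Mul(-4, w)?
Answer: 0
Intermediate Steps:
Function('x')(w, E) = Mul(-4, w)
Mul(Add(Function('x')(-12, 10), -48), Pow(Add(-1, -4), 2)) = Mul(Add(Mul(-4, -12), -48), Pow(Add(-1, -4), 2)) = Mul(Add(48, -48), Pow(-5, 2)) = Mul(0, 25) = 0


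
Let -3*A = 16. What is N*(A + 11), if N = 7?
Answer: 119/3 ≈ 39.667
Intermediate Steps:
A = -16/3 (A = -1/3*16 = -16/3 ≈ -5.3333)
N*(A + 11) = 7*(-16/3 + 11) = 7*(17/3) = 119/3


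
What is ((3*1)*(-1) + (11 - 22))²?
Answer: 196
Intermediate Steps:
((3*1)*(-1) + (11 - 22))² = (3*(-1) - 11)² = (-3 - 11)² = (-14)² = 196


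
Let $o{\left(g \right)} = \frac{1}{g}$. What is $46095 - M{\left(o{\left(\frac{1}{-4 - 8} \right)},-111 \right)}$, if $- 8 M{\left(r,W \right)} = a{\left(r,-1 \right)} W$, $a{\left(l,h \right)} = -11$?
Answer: $\frac{369981}{8} \approx 46248.0$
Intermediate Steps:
$M{\left(r,W \right)} = \frac{11 W}{8}$ ($M{\left(r,W \right)} = - \frac{\left(-11\right) W}{8} = \frac{11 W}{8}$)
$46095 - M{\left(o{\left(\frac{1}{-4 - 8} \right)},-111 \right)} = 46095 - \frac{11}{8} \left(-111\right) = 46095 - - \frac{1221}{8} = 46095 + \frac{1221}{8} = \frac{369981}{8}$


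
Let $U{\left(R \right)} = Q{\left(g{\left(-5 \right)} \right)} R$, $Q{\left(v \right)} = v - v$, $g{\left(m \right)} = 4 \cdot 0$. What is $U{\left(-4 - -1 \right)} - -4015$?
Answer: $4015$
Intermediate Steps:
$g{\left(m \right)} = 0$
$Q{\left(v \right)} = 0$
$U{\left(R \right)} = 0$ ($U{\left(R \right)} = 0 R = 0$)
$U{\left(-4 - -1 \right)} - -4015 = 0 - -4015 = 0 + 4015 = 4015$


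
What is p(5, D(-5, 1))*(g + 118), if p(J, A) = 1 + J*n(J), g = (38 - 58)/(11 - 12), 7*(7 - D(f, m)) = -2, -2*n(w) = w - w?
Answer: 138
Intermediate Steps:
n(w) = 0 (n(w) = -(w - w)/2 = -½*0 = 0)
D(f, m) = 51/7 (D(f, m) = 7 - ⅐*(-2) = 7 + 2/7 = 51/7)
g = 20 (g = -20/(-1) = -20*(-1) = 20)
p(J, A) = 1 (p(J, A) = 1 + J*0 = 1 + 0 = 1)
p(5, D(-5, 1))*(g + 118) = 1*(20 + 118) = 1*138 = 138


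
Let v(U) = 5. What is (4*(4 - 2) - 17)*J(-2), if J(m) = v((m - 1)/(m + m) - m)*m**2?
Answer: -180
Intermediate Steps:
J(m) = 5*m**2
(4*(4 - 2) - 17)*J(-2) = (4*(4 - 2) - 17)*(5*(-2)**2) = (4*2 - 17)*(5*4) = (8 - 17)*20 = -9*20 = -180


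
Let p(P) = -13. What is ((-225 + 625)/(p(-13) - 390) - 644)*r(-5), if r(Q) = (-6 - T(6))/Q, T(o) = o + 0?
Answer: -3119184/2015 ≈ -1548.0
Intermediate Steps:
T(o) = o
r(Q) = -12/Q (r(Q) = (-6 - 1*6)/Q = (-6 - 6)/Q = -12/Q)
((-225 + 625)/(p(-13) - 390) - 644)*r(-5) = ((-225 + 625)/(-13 - 390) - 644)*(-12/(-5)) = (400/(-403) - 644)*(-12*(-1/5)) = (400*(-1/403) - 644)*(12/5) = (-400/403 - 644)*(12/5) = -259932/403*12/5 = -3119184/2015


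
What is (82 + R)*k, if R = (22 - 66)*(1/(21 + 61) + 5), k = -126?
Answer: 715680/41 ≈ 17456.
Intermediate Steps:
R = -9042/41 (R = -44*(1/82 + 5) = -44*411/82 = -9042/41 ≈ -220.54)
(82 + R)*k = (82 - 9042/41)*(-126) = -5680/41*(-126) = 715680/41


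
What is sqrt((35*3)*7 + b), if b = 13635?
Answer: sqrt(14370) ≈ 119.87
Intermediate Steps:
sqrt((35*3)*7 + b) = sqrt((35*3)*7 + 13635) = sqrt(105*7 + 13635) = sqrt(735 + 13635) = sqrt(14370)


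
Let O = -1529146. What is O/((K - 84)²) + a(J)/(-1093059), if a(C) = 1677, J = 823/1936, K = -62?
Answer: -278580424091/3883274274 ≈ -71.739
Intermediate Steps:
J = 823/1936 (J = 823*(1/1936) = 823/1936 ≈ 0.42510)
O/((K - 84)²) + a(J)/(-1093059) = -1529146/(-62 - 84)² + 1677/(-1093059) = -1529146/((-146)²) + 1677*(-1/1093059) = -1529146/21316 - 559/364353 = -1529146*1/21316 - 559/364353 = -764573/10658 - 559/364353 = -278580424091/3883274274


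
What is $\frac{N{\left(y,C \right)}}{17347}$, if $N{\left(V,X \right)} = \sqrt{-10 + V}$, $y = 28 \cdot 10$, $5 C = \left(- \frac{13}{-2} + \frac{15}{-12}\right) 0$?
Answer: $\frac{3 \sqrt{30}}{17347} \approx 0.00094723$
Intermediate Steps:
$C = 0$ ($C = \frac{\left(- \frac{13}{-2} + \frac{15}{-12}\right) 0}{5} = \frac{\left(\left(-13\right) \left(- \frac{1}{2}\right) + 15 \left(- \frac{1}{12}\right)\right) 0}{5} = \frac{\left(\frac{13}{2} - \frac{5}{4}\right) 0}{5} = \frac{\frac{21}{4} \cdot 0}{5} = \frac{1}{5} \cdot 0 = 0$)
$y = 280$
$\frac{N{\left(y,C \right)}}{17347} = \frac{\sqrt{-10 + 280}}{17347} = \sqrt{270} \cdot \frac{1}{17347} = 3 \sqrt{30} \cdot \frac{1}{17347} = \frac{3 \sqrt{30}}{17347}$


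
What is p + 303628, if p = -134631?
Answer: 168997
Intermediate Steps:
p + 303628 = -134631 + 303628 = 168997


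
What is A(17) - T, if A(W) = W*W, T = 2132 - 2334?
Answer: 491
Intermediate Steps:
T = -202
A(W) = W²
A(17) - T = 17² - 1*(-202) = 289 + 202 = 491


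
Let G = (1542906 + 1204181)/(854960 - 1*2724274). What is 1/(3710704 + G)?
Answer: 1869314/6936468189969 ≈ 2.6949e-7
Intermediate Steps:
G = -2747087/1869314 (G = 2747087/(854960 - 2724274) = 2747087/(-1869314) = 2747087*(-1/1869314) = -2747087/1869314 ≈ -1.4696)
1/(3710704 + G) = 1/(3710704 - 2747087/1869314) = 1/(6936468189969/1869314) = 1869314/6936468189969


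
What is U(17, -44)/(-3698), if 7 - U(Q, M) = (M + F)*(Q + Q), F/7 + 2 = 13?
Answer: 1115/3698 ≈ 0.30151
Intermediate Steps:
F = 77 (F = -14 + 7*13 = -14 + 91 = 77)
U(Q, M) = 7 - 2*Q*(77 + M) (U(Q, M) = 7 - (M + 77)*(Q + Q) = 7 - (77 + M)*2*Q = 7 - 2*Q*(77 + M))
U(17, -44)/(-3698) = (7 - 154*17 - 2*(-44)*17)/(-3698) = (7 - 2618 + 1496)*(-1/3698) = -1115*(-1/3698) = 1115/3698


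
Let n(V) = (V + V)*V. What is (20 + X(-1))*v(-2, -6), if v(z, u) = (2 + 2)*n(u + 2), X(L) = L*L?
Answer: 2688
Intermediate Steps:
X(L) = L²
n(V) = 2*V² (n(V) = (2*V)*V = 2*V²)
v(z, u) = 8*(2 + u)² (v(z, u) = (2 + 2)*(2*(u + 2)²) = 4*(2*(2 + u)²) = 8*(2 + u)²)
(20 + X(-1))*v(-2, -6) = (20 + (-1)²)*(8*(2 - 6)²) = (20 + 1)*(8*(-4)²) = 21*(8*16) = 21*128 = 2688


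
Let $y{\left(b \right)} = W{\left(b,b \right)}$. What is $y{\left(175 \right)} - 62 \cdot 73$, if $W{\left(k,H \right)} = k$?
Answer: $-4351$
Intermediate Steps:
$y{\left(b \right)} = b$
$y{\left(175 \right)} - 62 \cdot 73 = 175 - 62 \cdot 73 = 175 - 4526 = -4351$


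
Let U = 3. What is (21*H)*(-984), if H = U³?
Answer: -557928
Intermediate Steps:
H = 27 (H = 3³ = 27)
(21*H)*(-984) = (21*27)*(-984) = 567*(-984) = -557928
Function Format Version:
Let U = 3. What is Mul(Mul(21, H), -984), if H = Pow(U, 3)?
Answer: -557928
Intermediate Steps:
H = 27 (H = Pow(3, 3) = 27)
Mul(Mul(21, H), -984) = Mul(Mul(21, 27), -984) = Mul(567, -984) = -557928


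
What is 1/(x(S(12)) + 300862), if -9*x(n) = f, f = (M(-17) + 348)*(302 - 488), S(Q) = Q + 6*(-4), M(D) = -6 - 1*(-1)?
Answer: 3/923852 ≈ 3.2473e-6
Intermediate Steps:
M(D) = -5 (M(D) = -6 + 1 = -5)
S(Q) = -24 + Q (S(Q) = Q - 24 = -24 + Q)
f = -63798 (f = (-5 + 348)*(302 - 488) = 343*(-186) = -63798)
x(n) = 21266/3 (x(n) = -⅑*(-63798) = 21266/3)
1/(x(S(12)) + 300862) = 1/(21266/3 + 300862) = 1/(923852/3) = 3/923852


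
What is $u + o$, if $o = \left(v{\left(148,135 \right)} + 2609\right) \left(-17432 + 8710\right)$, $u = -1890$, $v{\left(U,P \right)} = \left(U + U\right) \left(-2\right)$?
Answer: $-17594164$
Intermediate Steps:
$v{\left(U,P \right)} = - 4 U$ ($v{\left(U,P \right)} = 2 U \left(-2\right) = - 4 U$)
$o = -17592274$ ($o = \left(\left(-4\right) 148 + 2609\right) \left(-17432 + 8710\right) = \left(-592 + 2609\right) \left(-8722\right) = 2017 \left(-8722\right) = -17592274$)
$u + o = -1890 - 17592274 = -17594164$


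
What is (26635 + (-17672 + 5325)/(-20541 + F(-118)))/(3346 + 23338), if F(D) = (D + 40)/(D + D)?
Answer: 64559343311/64676652516 ≈ 0.99819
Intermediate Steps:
F(D) = (40 + D)/(2*D) (F(D) = (40 + D)/((2*D)) = (40 + D)*(1/(2*D)) = (40 + D)/(2*D))
(26635 + (-17672 + 5325)/(-20541 + F(-118)))/(3346 + 23338) = (26635 + (-17672 + 5325)/(-20541 + (1/2)*(40 - 118)/(-118)))/(3346 + 23338) = (26635 - 12347/(-20541 + (1/2)*(-1/118)*(-78)))/26684 = (26635 - 12347/(-20541 + 39/118))*(1/26684) = (26635 - 12347/(-2423799/118))*(1/26684) = (26635 - 12347*(-118/2423799))*(1/26684) = (26635 + 1456946/2423799)*(1/26684) = (64559343311/2423799)*(1/26684) = 64559343311/64676652516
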